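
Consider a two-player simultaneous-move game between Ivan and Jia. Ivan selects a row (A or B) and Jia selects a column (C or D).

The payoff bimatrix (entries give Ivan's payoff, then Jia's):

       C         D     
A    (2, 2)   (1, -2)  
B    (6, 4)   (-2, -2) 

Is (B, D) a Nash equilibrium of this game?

At (B, D), Ivan earns -2; switching to A would give 1, so Ivan would deviate.
Jia earns -2; switching to C would give 4, so Jia would deviate.
Since at least one player can profitably deviate, this is not a Nash equilibrium.

No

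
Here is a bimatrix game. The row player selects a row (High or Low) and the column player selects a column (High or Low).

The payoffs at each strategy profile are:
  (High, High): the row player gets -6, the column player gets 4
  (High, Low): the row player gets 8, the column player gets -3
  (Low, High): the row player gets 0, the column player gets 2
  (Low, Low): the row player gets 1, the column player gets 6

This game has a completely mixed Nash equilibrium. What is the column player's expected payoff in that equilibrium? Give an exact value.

30/11

First find p, the probability the row player plays High, from the column player's indifference between High and Low: 4p + 2(1−p) = −3p + 6(1−p), giving p = 4/11.
Since the column player is indifferent in equilibrium, the column player's expected payoff equals the payoff from either column against (4/11, 7/11). Using High: 4(4/11) + 2(7/11) = 30/11.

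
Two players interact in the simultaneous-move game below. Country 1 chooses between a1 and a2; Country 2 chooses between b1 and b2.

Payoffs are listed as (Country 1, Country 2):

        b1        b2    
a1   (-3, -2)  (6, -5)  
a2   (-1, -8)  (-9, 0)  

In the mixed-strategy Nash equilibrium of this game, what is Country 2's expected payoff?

First find p, the probability Country 1 plays a1, from Country 2's indifference between b1 and b2: −2p − 8(1−p) = −5p, giving p = 8/11.
Since Country 2 is indifferent in equilibrium, Country 2's expected payoff equals the payoff from either column against (8/11, 3/11). Using b1: −2(8/11) − 8(3/11) = -40/11.

-40/11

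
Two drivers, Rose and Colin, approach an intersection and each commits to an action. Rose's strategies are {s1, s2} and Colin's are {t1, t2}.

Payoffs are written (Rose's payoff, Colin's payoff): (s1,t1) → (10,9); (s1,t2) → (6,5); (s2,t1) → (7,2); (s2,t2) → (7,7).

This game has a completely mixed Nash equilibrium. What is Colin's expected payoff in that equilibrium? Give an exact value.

First find x, the probability Rose plays s1, from Colin's indifference between t1 and t2: 9x + 2(1−x) = 5x + 7(1−x), giving x = 5/9.
Since Colin is indifferent in equilibrium, Colin's expected payoff equals the payoff from either column against (5/9, 4/9). Using t1: 9(5/9) + 2(4/9) = 53/9.

53/9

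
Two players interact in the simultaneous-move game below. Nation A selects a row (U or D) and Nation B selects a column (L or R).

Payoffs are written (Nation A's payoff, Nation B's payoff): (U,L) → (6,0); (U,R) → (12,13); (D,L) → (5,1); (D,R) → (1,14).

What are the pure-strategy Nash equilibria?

(U, L): Nation B prefers R (13 > 0) — not an equilibrium.
(U, R): Nation A gets 12 ≥ 1 from D, and Nation B gets 13 ≥ 0 from L — Nash equilibrium.
(D, L): Nation A prefers U (6 > 5); Nation B prefers R (14 > 1) — not an equilibrium.
(D, R): Nation A prefers U (12 > 1) — not an equilibrium.

(U, R)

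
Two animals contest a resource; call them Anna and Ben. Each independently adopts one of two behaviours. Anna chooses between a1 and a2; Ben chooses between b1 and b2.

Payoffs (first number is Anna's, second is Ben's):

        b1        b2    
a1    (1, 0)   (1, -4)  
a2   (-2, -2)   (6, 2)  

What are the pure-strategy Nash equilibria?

(a1, b1) and (a2, b2)

(a1, b1): Anna gets 1 ≥ -2 from a2, and Ben gets 0 ≥ -4 from b2 — Nash equilibrium.
(a1, b2): Anna prefers a2 (6 > 1); Ben prefers b1 (0 > -4) — not an equilibrium.
(a2, b1): Anna prefers a1 (1 > -2); Ben prefers b2 (2 > -2) — not an equilibrium.
(a2, b2): Anna gets 6 ≥ 1 from a1, and Ben gets 2 ≥ -2 from b1 — Nash equilibrium.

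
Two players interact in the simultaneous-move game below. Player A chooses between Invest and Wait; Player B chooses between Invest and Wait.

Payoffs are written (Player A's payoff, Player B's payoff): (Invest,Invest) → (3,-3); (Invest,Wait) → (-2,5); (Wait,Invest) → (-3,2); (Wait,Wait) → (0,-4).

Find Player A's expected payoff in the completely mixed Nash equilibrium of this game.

First find y, the probability Player B plays Invest, from Player A's indifference between Invest and Wait: 3y − 2(1−y) = −3y, giving y = 1/4.
Since Player A is indifferent in equilibrium, Player A's expected payoff equals the payoff from either row against (1/4, 3/4). Using Invest: 3(1/4) − 2(3/4) = -3/4.

-3/4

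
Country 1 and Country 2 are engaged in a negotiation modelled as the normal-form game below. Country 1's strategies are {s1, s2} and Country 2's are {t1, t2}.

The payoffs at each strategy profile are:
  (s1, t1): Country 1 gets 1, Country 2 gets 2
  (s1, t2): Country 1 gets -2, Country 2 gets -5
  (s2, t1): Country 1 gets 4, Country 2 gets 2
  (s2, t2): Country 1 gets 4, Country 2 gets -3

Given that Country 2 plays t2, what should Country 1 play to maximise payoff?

Against t2, Country 1 earns -2 from s1 and 4 from s2.
So s2 is the best response.

s2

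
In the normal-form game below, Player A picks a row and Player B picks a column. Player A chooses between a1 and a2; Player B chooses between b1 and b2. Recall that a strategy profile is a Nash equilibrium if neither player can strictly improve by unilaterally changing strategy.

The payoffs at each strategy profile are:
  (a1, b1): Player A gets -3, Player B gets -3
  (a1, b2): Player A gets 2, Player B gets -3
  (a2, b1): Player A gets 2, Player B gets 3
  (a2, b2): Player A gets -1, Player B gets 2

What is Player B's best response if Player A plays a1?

either — both b1 and b2 are best responses

Against a1, Player B earns -3 from b1 and -3 from b2.
So either strategy is a best response.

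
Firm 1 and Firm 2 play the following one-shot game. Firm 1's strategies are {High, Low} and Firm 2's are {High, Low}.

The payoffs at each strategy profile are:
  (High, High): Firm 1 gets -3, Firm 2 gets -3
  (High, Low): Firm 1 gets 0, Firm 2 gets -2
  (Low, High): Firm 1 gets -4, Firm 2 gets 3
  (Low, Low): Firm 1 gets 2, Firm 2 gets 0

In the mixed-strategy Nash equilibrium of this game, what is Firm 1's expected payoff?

First find q, the probability Firm 2 plays High, from Firm 1's indifference between High and Low: −3q = −4q + 2(1−q), giving q = 2/3.
Since Firm 1 is indifferent in equilibrium, Firm 1's expected payoff equals the payoff from either row against (2/3, 1/3). Using High: −3(2/3) = -2.

-2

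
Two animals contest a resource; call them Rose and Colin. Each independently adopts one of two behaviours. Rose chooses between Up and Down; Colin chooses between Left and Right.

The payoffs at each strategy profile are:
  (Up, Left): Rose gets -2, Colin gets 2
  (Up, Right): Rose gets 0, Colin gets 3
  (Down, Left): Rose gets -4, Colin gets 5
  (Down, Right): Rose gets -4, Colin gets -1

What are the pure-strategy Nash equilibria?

(Up, Left): Colin prefers Right (3 > 2) — not an equilibrium.
(Up, Right): Rose gets 0 ≥ -4 from Down, and Colin gets 3 ≥ 2 from Left — Nash equilibrium.
(Down, Left): Rose prefers Up (-2 > -4) — not an equilibrium.
(Down, Right): Rose prefers Up (0 > -4); Colin prefers Left (5 > -1) — not an equilibrium.

(Up, Right)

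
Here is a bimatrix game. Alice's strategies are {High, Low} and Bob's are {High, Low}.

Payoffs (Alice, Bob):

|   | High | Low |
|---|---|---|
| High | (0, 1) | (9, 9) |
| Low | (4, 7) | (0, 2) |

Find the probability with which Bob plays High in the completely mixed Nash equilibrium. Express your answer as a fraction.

Let q be the probability that Bob plays High. In a completely mixed equilibrium, Alice must be indifferent between High and Low.
Alice's expected payoff from High is 9(1−q); from Low it is 4q.
Setting these equal: −9q + 9 = 4q, so q = 9/13.

9/13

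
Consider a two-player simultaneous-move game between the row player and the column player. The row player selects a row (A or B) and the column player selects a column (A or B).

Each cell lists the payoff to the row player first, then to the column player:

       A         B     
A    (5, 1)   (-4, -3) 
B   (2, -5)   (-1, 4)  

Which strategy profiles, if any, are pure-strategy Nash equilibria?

(A, A) and (B, B)

(A, A): the row player gets 5 ≥ 2 from B, and the column player gets 1 ≥ -3 from B — Nash equilibrium.
(A, B): the row player prefers B (-1 > -4); the column player prefers A (1 > -3) — not an equilibrium.
(B, A): the row player prefers A (5 > 2); the column player prefers B (4 > -5) — not an equilibrium.
(B, B): the row player gets -1 ≥ -4 from A, and the column player gets 4 ≥ -5 from A — Nash equilibrium.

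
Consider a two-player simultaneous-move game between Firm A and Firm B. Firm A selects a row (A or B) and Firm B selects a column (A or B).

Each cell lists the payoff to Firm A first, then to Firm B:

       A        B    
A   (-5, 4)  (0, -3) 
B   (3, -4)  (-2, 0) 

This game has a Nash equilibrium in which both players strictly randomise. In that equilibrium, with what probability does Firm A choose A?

Let x be the probability that Firm A plays A. In a completely mixed equilibrium, Firm B must be indifferent between A and B.
Firm B's expected payoff from A is 4x − 4(1−x); from B it is −3x.
Setting these equal: 8x − 4 = −3x, so x = 4/11.

4/11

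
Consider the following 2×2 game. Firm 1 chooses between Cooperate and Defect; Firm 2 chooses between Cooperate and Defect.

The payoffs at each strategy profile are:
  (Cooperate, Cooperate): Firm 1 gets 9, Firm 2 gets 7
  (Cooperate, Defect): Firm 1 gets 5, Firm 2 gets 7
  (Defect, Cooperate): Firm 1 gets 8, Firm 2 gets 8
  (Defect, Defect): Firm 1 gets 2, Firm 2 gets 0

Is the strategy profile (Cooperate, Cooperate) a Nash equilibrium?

At (Cooperate, Cooperate), Firm 1 earns 9; switching to Defect would give 8, so Firm 1 has no profitable deviation.
Firm 2 earns 7; switching to Defect would give 7, so Firm 2 has no profitable deviation.
Neither player can gain by a unilateral deviation, so this profile is a Nash equilibrium.

Yes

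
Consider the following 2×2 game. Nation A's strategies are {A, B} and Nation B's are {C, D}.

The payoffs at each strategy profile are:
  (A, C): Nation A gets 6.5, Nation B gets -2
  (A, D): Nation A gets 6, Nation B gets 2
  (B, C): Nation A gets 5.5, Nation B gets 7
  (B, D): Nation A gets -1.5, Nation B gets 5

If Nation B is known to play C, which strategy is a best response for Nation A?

A

Against C, Nation A earns 6.5 from A and 5.5 from B.
So A is the best response.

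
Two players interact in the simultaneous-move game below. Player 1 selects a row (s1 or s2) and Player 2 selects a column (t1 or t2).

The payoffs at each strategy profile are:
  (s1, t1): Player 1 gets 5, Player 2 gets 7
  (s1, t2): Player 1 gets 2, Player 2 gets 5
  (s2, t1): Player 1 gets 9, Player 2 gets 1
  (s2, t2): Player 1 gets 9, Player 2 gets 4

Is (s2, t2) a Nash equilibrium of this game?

At (s2, t2), Player 1 earns 9; switching to s1 would give 2, so Player 1 has no profitable deviation.
Player 2 earns 4; switching to t1 would give 1, so Player 2 has no profitable deviation.
Neither player can gain by a unilateral deviation, so this profile is a Nash equilibrium.

Yes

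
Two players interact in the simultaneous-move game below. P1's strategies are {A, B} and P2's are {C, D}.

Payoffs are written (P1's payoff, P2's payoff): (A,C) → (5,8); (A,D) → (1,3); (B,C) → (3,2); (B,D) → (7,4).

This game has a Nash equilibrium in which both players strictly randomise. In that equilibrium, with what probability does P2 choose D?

1/4

Let c be the probability that P2 plays C. In a completely mixed equilibrium, P1 must be indifferent between A and B.
P1's expected payoff from A is 5c + (1−c); from B it is 3c + 7(1−c).
Setting these equal: 4c + 1 = −4c + 7, so c = 3/4.
Therefore P2 plays D with probability 1 − 3/4 = 1/4.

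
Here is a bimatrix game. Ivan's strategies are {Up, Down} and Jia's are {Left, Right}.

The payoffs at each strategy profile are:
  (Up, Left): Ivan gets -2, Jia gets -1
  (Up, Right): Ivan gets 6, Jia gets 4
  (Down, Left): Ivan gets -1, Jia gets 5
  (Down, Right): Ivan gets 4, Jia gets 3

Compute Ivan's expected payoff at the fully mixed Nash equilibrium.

2/3

First find q, the probability Jia plays Left, from Ivan's indifference between Up and Down: −2q + 6(1−q) = −q + 4(1−q), giving q = 2/3.
Since Ivan is indifferent in equilibrium, Ivan's expected payoff equals the payoff from either row against (2/3, 1/3). Using Up: −2(2/3) + 6(1/3) = 2/3.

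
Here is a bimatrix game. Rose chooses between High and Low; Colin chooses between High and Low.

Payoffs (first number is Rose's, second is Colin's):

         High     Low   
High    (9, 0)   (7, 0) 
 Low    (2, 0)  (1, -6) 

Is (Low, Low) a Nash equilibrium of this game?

At (Low, Low), Rose earns 1; switching to High would give 7, so Rose would deviate.
Colin earns -6; switching to High would give 0, so Colin would deviate.
Since at least one player can profitably deviate, this is not a Nash equilibrium.

No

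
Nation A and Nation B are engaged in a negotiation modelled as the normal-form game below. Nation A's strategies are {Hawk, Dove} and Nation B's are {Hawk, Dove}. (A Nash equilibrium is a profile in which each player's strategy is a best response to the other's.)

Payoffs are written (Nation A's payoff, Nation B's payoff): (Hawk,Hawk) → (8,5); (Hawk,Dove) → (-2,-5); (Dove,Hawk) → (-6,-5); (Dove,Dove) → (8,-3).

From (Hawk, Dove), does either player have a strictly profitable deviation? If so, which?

Nation A at (Hawk, Dove) earns -2; deviating to Dove yields 8 — a strict improvement.
Nation B earns -5; deviating to Hawk yields 5 — a strict improvement.
Both Nation A and Nation B have strictly profitable deviations.

Both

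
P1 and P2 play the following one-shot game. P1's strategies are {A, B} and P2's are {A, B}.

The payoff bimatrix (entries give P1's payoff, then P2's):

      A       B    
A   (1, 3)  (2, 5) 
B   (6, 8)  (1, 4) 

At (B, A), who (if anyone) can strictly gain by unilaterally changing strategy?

P1 at (B, A) earns 6; deviating to A yields 1 — not better.
P2 earns 8; deviating to B yields 4 — not better.
Neither player can strictly improve; the profile is a Nash equilibrium.

Neither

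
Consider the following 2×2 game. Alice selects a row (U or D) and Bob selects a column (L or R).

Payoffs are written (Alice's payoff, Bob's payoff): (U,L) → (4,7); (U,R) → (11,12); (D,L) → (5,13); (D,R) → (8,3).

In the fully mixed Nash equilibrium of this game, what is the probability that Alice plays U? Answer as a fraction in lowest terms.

2/3

Let p be the probability that Alice plays U. In a completely mixed equilibrium, Bob must be indifferent between L and R.
Bob's expected payoff from L is 7p + 13(1−p); from R it is 12p + 3(1−p).
Setting these equal: −6p + 13 = 9p + 3, so p = 2/3.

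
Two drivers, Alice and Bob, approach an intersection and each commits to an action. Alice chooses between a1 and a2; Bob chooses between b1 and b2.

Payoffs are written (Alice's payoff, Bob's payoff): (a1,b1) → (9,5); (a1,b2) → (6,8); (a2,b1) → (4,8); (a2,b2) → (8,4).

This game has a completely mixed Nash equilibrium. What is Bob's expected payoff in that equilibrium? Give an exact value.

44/7

First find p, the probability Alice plays a1, from Bob's indifference between b1 and b2: 5p + 8(1−p) = 8p + 4(1−p), giving p = 4/7.
Since Bob is indifferent in equilibrium, Bob's expected payoff equals the payoff from either column against (4/7, 3/7). Using b1: 5(4/7) + 8(3/7) = 44/7.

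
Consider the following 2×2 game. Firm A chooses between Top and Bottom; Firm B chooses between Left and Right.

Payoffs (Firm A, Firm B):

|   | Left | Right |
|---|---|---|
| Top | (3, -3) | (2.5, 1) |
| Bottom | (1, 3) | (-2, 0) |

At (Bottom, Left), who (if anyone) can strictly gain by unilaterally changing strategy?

Firm A

Firm A at (Bottom, Left) earns 1; deviating to Top yields 3 — a strict improvement.
Firm B earns 3; deviating to Right yields 0 — not better.
Only Firm A has a strictly profitable deviation.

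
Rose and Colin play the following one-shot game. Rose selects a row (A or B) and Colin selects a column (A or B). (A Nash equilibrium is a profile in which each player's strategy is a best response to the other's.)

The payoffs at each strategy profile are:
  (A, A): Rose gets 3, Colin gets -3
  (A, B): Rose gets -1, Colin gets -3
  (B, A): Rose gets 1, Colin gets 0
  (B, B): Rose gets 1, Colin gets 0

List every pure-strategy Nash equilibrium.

(A, A) and (B, B)

(A, A): Rose gets 3 ≥ 1 from B, and Colin gets -3 ≥ -3 from B — Nash equilibrium.
(A, B): Rose prefers B (1 > -1) — not an equilibrium.
(B, A): Rose prefers A (3 > 1) — not an equilibrium.
(B, B): Rose gets 1 ≥ -1 from A, and Colin gets 0 ≥ 0 from A — Nash equilibrium.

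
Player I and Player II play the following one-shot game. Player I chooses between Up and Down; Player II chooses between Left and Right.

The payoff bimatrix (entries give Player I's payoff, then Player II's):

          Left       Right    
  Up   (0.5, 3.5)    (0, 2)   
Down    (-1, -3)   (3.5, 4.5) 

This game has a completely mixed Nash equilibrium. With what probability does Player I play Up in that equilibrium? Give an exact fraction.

Let x be the probability that Player I plays Up. In a completely mixed equilibrium, Player II must be indifferent between Left and Right.
Player II's expected payoff from Left is 3.5x − 3(1−x); from Right it is 2x + 4.5(1−x).
Setting these equal: 6.5x − 3 = −2.5x + 4.5, so x = 5/6.

5/6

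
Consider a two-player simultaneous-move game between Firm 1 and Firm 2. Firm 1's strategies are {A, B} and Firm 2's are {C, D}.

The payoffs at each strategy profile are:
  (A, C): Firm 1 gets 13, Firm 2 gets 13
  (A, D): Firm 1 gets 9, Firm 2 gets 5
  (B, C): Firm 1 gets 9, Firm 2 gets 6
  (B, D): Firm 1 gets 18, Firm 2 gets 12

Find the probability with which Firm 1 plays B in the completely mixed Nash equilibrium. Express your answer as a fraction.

4/7

Let r be the probability that Firm 1 plays A. In a completely mixed equilibrium, Firm 2 must be indifferent between C and D.
Firm 2's expected payoff from C is 13r + 6(1−r); from D it is 5r + 12(1−r).
Setting these equal: 7r + 6 = −7r + 12, so r = 3/7.
Therefore Firm 1 plays B with probability 1 − 3/7 = 4/7.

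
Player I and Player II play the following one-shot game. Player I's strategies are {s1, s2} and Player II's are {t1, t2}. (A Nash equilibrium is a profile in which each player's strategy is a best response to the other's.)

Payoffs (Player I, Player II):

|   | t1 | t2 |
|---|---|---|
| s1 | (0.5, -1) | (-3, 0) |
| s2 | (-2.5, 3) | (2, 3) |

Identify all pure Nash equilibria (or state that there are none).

(s1, t1): Player II prefers t2 (0 > -1) — not an equilibrium.
(s1, t2): Player I prefers s2 (2 > -3) — not an equilibrium.
(s2, t1): Player I prefers s1 (0.5 > -2.5) — not an equilibrium.
(s2, t2): Player I gets 2 ≥ -3 from s1, and Player II gets 3 ≥ 3 from t1 — Nash equilibrium.

(s2, t2)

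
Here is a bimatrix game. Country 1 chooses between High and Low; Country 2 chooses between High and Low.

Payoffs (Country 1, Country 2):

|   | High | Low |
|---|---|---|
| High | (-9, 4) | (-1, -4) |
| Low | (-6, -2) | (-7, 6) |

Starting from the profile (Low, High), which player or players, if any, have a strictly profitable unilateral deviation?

Country 1 at (Low, High) earns -6; deviating to High yields -9 — not better.
Country 2 earns -2; deviating to Low yields 6 — a strict improvement.
Only Country 2 has a strictly profitable deviation.

Country 2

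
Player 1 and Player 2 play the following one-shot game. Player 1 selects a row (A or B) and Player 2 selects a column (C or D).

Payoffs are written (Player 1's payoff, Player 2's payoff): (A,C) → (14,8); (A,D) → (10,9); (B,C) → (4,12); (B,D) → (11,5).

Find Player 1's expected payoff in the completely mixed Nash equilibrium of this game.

First find y, the probability Player 2 plays C, from Player 1's indifference between A and B: 14y + 10(1−y) = 4y + 11(1−y), giving y = 1/11.
Since Player 1 is indifferent in equilibrium, Player 1's expected payoff equals the payoff from either row against (1/11, 10/11). Using A: 14(1/11) + 10(10/11) = 114/11.

114/11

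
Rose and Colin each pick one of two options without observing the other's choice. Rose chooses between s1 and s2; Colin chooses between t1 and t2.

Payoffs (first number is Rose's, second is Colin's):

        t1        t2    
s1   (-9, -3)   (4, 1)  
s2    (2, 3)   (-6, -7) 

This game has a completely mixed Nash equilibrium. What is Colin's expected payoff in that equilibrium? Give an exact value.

-9/7

First find p, the probability Rose plays s1, from Colin's indifference between t1 and t2: −3p + 3(1−p) = p − 7(1−p), giving p = 5/7.
Since Colin is indifferent in equilibrium, Colin's expected payoff equals the payoff from either column against (5/7, 2/7). Using t1: −3(5/7) + 3(2/7) = -9/7.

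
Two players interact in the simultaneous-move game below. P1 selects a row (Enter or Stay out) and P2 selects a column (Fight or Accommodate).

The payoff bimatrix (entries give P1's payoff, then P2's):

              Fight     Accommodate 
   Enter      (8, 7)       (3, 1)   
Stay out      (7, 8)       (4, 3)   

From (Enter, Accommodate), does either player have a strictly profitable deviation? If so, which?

P1 at (Enter, Accommodate) earns 3; deviating to Stay out yields 4 — a strict improvement.
P2 earns 1; deviating to Fight yields 7 — a strict improvement.
Both P1 and P2 have strictly profitable deviations.

Both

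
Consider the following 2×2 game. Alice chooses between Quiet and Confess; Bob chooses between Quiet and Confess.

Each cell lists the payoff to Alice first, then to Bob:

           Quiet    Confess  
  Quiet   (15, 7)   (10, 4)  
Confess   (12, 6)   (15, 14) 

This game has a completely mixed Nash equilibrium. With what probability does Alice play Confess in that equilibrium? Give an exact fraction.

3/11

Let x be the probability that Alice plays Quiet. In a completely mixed equilibrium, Bob must be indifferent between Quiet and Confess.
Bob's expected payoff from Quiet is 7x + 6(1−x); from Confess it is 4x + 14(1−x).
Setting these equal: x + 6 = −10x + 14, so x = 8/11.
Therefore Alice plays Confess with probability 1 − 8/11 = 3/11.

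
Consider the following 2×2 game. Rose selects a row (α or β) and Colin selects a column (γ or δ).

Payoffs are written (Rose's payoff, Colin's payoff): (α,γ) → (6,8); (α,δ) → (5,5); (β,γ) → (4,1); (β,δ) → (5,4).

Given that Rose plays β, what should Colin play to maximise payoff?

Against β, Colin earns 1 from γ and 4 from δ.
So δ is the best response.

δ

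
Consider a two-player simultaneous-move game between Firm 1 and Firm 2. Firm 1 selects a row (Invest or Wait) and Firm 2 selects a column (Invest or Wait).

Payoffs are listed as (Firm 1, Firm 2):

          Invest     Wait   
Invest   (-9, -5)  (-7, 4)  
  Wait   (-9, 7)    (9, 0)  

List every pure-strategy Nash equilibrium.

(Invest, Invest): Firm 2 prefers Wait (4 > -5) — not an equilibrium.
(Invest, Wait): Firm 1 prefers Wait (9 > -7) — not an equilibrium.
(Wait, Invest): Firm 1 gets -9 ≥ -9 from Invest, and Firm 2 gets 7 ≥ 0 from Wait — Nash equilibrium.
(Wait, Wait): Firm 2 prefers Invest (7 > 0) — not an equilibrium.

(Wait, Invest)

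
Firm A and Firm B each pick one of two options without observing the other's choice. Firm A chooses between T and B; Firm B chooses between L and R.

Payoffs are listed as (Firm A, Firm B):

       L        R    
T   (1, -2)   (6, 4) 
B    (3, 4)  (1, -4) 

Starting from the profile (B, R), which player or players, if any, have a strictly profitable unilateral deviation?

Both

Firm A at (B, R) earns 1; deviating to T yields 6 — a strict improvement.
Firm B earns -4; deviating to L yields 4 — a strict improvement.
Both Firm A and Firm B have strictly profitable deviations.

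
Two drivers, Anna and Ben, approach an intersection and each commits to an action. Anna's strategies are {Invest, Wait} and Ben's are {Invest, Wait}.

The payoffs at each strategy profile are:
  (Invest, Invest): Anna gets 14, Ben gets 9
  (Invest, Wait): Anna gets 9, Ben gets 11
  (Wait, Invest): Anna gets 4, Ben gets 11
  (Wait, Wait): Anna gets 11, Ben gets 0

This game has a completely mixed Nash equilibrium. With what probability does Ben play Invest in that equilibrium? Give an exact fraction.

1/6

Let y be the probability that Ben plays Invest. In a completely mixed equilibrium, Anna must be indifferent between Invest and Wait.
Anna's expected payoff from Invest is 14y + 9(1−y); from Wait it is 4y + 11(1−y).
Setting these equal: 5y + 9 = −7y + 11, so y = 1/6.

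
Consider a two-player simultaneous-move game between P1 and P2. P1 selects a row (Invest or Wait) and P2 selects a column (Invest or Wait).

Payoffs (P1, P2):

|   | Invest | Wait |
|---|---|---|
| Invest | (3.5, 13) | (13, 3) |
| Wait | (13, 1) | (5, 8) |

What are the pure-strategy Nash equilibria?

none

(Invest, Invest): P1 prefers Wait (13 > 3.5) — not an equilibrium.
(Invest, Wait): P2 prefers Invest (13 > 3) — not an equilibrium.
(Wait, Invest): P2 prefers Wait (8 > 1) — not an equilibrium.
(Wait, Wait): P1 prefers Invest (13 > 5) — not an equilibrium.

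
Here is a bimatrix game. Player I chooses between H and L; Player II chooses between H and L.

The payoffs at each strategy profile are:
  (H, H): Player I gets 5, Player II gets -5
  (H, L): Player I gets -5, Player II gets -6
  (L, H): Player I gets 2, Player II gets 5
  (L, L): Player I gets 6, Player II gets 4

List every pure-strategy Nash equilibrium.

(H, H): Player I gets 5 ≥ 2 from L, and Player II gets -5 ≥ -6 from L — Nash equilibrium.
(H, L): Player I prefers L (6 > -5); Player II prefers H (-5 > -6) — not an equilibrium.
(L, H): Player I prefers H (5 > 2) — not an equilibrium.
(L, L): Player II prefers H (5 > 4) — not an equilibrium.

(H, H)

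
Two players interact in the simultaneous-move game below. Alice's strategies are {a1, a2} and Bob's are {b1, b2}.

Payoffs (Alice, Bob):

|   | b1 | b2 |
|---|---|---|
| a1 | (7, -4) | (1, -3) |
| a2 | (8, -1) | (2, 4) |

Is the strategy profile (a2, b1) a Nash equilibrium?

No

At (a2, b1), Alice earns 8; switching to a1 would give 7, so Alice has no profitable deviation.
Bob earns -1; switching to b2 would give 4, so Bob would deviate.
Since at least one player can profitably deviate, this is not a Nash equilibrium.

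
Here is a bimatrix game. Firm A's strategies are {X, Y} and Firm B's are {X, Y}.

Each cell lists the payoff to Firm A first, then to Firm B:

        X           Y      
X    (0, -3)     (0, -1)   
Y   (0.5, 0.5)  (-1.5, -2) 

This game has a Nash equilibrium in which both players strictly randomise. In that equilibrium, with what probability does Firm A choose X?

Let x be the probability that Firm A plays X. In a completely mixed equilibrium, Firm B must be indifferent between X and Y.
Firm B's expected payoff from X is −3x + 0.5(1−x); from Y it is −x − 2(1−x).
Setting these equal: −3.5x + 0.5 = x − 2, so x = 5/9.

5/9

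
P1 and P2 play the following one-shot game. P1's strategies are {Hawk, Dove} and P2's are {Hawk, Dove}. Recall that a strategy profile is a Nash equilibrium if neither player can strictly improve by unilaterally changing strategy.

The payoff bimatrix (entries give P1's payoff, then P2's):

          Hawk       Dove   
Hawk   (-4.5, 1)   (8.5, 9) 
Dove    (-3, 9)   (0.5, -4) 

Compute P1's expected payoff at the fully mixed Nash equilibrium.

-93/38

First find y, the probability P2 plays Hawk, from P1's indifference between Hawk and Dove: −4.5y + 8.5(1−y) = −3y + 0.5(1−y), giving y = 16/19.
Since P1 is indifferent in equilibrium, P1's expected payoff equals the payoff from either row against (16/19, 3/19). Using Hawk: −4.5(16/19) + 8.5(3/19) = -93/38.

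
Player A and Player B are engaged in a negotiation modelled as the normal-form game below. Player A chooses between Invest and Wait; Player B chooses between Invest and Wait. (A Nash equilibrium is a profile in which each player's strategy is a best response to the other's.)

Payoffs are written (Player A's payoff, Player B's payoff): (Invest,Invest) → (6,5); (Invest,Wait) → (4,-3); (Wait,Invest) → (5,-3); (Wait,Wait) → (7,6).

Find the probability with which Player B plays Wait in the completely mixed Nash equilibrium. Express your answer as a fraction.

Let q be the probability that Player B plays Invest. In a completely mixed equilibrium, Player A must be indifferent between Invest and Wait.
Player A's expected payoff from Invest is 6q + 4(1−q); from Wait it is 5q + 7(1−q).
Setting these equal: 2q + 4 = −2q + 7, so q = 3/4.
Therefore Player B plays Wait with probability 1 − 3/4 = 1/4.

1/4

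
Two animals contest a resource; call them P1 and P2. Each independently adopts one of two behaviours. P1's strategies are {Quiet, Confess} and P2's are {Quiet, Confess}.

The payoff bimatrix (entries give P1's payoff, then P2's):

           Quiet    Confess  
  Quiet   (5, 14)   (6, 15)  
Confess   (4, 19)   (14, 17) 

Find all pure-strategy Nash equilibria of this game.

(Quiet, Quiet): P2 prefers Confess (15 > 14) — not an equilibrium.
(Quiet, Confess): P1 prefers Confess (14 > 6) — not an equilibrium.
(Confess, Quiet): P1 prefers Quiet (5 > 4) — not an equilibrium.
(Confess, Confess): P2 prefers Quiet (19 > 17) — not an equilibrium.

none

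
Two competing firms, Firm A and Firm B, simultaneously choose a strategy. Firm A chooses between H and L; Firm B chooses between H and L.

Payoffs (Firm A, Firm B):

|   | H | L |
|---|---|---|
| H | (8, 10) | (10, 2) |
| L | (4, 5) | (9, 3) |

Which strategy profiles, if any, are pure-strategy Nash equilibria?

(H, H): Firm A gets 8 ≥ 4 from L, and Firm B gets 10 ≥ 2 from L — Nash equilibrium.
(H, L): Firm B prefers H (10 > 2) — not an equilibrium.
(L, H): Firm A prefers H (8 > 4) — not an equilibrium.
(L, L): Firm A prefers H (10 > 9); Firm B prefers H (5 > 3) — not an equilibrium.

(H, H)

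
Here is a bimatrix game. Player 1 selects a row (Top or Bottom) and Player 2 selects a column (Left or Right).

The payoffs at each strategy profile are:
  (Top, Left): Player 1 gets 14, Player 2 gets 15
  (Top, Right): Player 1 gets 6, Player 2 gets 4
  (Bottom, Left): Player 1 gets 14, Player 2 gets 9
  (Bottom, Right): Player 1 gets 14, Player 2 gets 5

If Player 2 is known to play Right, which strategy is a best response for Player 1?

Against Right, Player 1 earns 6 from Top and 14 from Bottom.
So Bottom is the best response.

Bottom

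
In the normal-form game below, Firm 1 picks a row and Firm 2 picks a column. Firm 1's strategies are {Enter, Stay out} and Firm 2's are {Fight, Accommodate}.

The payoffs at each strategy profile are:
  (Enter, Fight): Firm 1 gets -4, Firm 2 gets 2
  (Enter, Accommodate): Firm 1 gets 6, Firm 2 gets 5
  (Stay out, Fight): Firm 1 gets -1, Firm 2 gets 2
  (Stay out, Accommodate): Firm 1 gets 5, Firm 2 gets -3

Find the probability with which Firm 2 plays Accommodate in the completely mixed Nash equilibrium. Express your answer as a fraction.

3/4

Let y be the probability that Firm 2 plays Fight. In a completely mixed equilibrium, Firm 1 must be indifferent between Enter and Stay out.
Firm 1's expected payoff from Enter is −4y + 6(1−y); from Stay out it is −y + 5(1−y).
Setting these equal: −10y + 6 = −6y + 5, so y = 1/4.
Therefore Firm 2 plays Accommodate with probability 1 − 1/4 = 3/4.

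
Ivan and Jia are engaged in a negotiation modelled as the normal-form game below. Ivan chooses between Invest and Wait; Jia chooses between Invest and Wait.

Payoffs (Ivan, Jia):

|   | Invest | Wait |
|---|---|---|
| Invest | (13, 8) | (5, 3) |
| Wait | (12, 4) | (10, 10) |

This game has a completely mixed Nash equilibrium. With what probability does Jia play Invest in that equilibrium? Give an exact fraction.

5/6

Let q be the probability that Jia plays Invest. In a completely mixed equilibrium, Ivan must be indifferent between Invest and Wait.
Ivan's expected payoff from Invest is 13q + 5(1−q); from Wait it is 12q + 10(1−q).
Setting these equal: 8q + 5 = 2q + 10, so q = 5/6.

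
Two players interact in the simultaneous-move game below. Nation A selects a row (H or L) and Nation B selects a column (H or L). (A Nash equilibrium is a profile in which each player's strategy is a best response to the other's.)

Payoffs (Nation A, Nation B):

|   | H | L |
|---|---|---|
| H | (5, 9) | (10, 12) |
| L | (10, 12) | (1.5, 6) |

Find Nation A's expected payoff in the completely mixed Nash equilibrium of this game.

185/27

First find y, the probability Nation B plays H, from Nation A's indifference between H and L: 5y + 10(1−y) = 10y + 1.5(1−y), giving y = 17/27.
Since Nation A is indifferent in equilibrium, Nation A's expected payoff equals the payoff from either row against (17/27, 10/27). Using H: 5(17/27) + 10(10/27) = 185/27.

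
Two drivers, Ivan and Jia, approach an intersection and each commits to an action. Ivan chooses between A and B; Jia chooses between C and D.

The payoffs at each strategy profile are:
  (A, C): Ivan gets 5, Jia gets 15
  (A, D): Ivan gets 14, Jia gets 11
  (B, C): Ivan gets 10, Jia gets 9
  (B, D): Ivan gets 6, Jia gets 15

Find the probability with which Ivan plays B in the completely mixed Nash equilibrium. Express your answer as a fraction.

Let r be the probability that Ivan plays A. In a completely mixed equilibrium, Jia must be indifferent between C and D.
Jia's expected payoff from C is 15r + 9(1−r); from D it is 11r + 15(1−r).
Setting these equal: 6r + 9 = −4r + 15, so r = 3/5.
Therefore Ivan plays B with probability 1 − 3/5 = 2/5.

2/5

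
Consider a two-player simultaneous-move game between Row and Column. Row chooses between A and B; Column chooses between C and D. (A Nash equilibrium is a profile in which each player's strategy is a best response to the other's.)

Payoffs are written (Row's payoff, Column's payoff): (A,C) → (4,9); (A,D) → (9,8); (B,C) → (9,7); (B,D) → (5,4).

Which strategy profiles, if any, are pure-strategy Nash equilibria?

(B, C)

(A, C): Row prefers B (9 > 4) — not an equilibrium.
(A, D): Column prefers C (9 > 8) — not an equilibrium.
(B, C): Row gets 9 ≥ 4 from A, and Column gets 7 ≥ 4 from D — Nash equilibrium.
(B, D): Row prefers A (9 > 5); Column prefers C (7 > 4) — not an equilibrium.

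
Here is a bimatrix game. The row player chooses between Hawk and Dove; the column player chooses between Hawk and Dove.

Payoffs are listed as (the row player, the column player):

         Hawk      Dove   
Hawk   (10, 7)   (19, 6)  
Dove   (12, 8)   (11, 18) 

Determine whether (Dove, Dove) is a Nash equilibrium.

At (Dove, Dove), the row player earns 11; switching to Hawk would give 19, so the row player would deviate.
The column player earns 18; switching to Hawk would give 8, so the column player has no profitable deviation.
Since at least one player can profitably deviate, this is not a Nash equilibrium.

No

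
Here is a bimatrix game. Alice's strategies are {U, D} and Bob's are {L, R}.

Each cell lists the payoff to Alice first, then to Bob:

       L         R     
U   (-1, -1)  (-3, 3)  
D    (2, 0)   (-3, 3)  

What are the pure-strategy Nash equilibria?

(U, L): Alice prefers D (2 > -1); Bob prefers R (3 > -1) — not an equilibrium.
(U, R): Alice gets -3 ≥ -3 from D, and Bob gets 3 ≥ -1 from L — Nash equilibrium.
(D, L): Bob prefers R (3 > 0) — not an equilibrium.
(D, R): Alice gets -3 ≥ -3 from U, and Bob gets 3 ≥ 0 from L — Nash equilibrium.

(U, R) and (D, R)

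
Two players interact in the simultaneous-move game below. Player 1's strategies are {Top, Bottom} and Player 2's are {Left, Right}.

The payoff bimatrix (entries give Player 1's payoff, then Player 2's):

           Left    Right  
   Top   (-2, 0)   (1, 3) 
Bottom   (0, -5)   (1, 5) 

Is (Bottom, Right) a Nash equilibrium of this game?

Yes

At (Bottom, Right), Player 1 earns 1; switching to Top would give 1, so Player 1 has no profitable deviation.
Player 2 earns 5; switching to Left would give -5, so Player 2 has no profitable deviation.
Neither player can gain by a unilateral deviation, so this profile is a Nash equilibrium.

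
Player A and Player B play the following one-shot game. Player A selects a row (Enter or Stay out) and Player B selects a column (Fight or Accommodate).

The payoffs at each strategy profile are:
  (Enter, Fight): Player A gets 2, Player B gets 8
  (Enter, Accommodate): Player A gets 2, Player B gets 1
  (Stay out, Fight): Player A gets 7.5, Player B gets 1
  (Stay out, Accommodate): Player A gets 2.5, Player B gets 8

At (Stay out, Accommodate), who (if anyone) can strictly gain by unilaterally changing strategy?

Player A at (Stay out, Accommodate) earns 2.5; deviating to Enter yields 2 — not better.
Player B earns 8; deviating to Fight yields 1 — not better.
Neither player can strictly improve; the profile is a Nash equilibrium.

Neither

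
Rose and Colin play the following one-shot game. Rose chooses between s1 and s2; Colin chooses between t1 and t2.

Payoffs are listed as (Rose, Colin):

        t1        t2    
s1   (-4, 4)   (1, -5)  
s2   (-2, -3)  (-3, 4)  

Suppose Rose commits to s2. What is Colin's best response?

Against s2, Colin earns -3 from t1 and 4 from t2.
So t2 is the best response.

t2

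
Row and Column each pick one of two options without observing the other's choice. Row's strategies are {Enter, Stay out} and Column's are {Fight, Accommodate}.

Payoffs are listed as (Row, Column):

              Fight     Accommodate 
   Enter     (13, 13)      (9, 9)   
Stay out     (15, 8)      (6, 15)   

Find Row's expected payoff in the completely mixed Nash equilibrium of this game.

First find q, the probability Column plays Fight, from Row's indifference between Enter and Stay out: 13q + 9(1−q) = 15q + 6(1−q), giving q = 3/5.
Since Row is indifferent in equilibrium, Row's expected payoff equals the payoff from either row against (3/5, 2/5). Using Enter: 13(3/5) + 9(2/5) = 57/5.

57/5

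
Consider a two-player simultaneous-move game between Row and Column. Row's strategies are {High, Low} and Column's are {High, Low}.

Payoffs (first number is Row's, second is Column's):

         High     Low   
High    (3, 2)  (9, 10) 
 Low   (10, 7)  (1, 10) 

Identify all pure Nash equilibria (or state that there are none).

(High, Low)

(High, High): Row prefers Low (10 > 3); Column prefers Low (10 > 2) — not an equilibrium.
(High, Low): Row gets 9 ≥ 1 from Low, and Column gets 10 ≥ 2 from High — Nash equilibrium.
(Low, High): Column prefers Low (10 > 7) — not an equilibrium.
(Low, Low): Row prefers High (9 > 1) — not an equilibrium.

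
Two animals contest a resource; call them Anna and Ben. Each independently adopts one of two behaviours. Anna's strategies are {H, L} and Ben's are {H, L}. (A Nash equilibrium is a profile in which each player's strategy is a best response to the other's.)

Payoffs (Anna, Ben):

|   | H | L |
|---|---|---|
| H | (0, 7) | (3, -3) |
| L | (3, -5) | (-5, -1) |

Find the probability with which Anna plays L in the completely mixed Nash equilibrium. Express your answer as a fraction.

Let r be the probability that Anna plays H. In a completely mixed equilibrium, Ben must be indifferent between H and L.
Ben's expected payoff from H is 7r − 5(1−r); from L it is −3r − (1−r).
Setting these equal: 12r − 5 = −2r − 1, so r = 2/7.
Therefore Anna plays L with probability 1 − 2/7 = 5/7.

5/7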